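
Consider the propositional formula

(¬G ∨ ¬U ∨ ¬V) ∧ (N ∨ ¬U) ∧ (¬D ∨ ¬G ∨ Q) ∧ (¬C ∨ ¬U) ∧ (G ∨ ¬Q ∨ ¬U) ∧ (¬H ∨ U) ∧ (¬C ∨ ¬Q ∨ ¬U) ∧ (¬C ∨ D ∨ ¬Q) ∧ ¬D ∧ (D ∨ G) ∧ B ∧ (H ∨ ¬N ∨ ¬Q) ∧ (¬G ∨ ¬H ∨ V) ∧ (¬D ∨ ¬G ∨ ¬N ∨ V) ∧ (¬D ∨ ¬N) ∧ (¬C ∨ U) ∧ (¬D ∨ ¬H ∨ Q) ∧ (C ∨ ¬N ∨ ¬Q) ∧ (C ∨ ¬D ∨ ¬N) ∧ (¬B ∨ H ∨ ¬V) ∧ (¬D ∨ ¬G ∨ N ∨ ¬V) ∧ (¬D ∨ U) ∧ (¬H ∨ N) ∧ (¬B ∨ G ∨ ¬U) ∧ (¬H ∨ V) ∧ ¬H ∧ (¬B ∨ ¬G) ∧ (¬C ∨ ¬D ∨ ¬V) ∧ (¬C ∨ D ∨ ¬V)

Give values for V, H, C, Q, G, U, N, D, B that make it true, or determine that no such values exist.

Unsatisfiable — no assignment works.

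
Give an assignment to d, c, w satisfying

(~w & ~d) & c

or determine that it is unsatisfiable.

d=F, c=T, w=F

  ~w & ~d = True
    ~w = True
    ~d = True
Both conjuncts True, so the formula holds.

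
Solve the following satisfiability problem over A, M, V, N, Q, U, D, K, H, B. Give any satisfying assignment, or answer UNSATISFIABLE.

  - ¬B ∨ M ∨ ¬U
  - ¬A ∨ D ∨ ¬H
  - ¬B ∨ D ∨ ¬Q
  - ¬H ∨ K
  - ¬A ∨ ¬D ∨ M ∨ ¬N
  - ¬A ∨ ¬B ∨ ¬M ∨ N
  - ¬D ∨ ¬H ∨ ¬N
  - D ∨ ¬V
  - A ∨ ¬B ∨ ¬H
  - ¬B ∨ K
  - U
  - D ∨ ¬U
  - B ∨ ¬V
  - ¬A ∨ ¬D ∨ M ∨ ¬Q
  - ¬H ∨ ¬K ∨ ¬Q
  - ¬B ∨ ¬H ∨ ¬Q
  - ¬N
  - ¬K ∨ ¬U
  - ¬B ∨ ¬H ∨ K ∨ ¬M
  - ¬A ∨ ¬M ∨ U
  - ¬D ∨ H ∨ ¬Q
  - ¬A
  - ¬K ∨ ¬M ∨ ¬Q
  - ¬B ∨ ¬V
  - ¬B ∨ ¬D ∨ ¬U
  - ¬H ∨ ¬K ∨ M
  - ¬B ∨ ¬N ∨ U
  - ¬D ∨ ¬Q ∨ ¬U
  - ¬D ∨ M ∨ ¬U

Unit clause (U) forces U = True.
In (D ∨ ¬U) only D is left, so D = True.
Unit clause (¬N) forces N = False.
In (¬K ∨ ¬U) only ¬K is left, so K = False.
Unit clause (¬A) forces A = False.
In (¬B ∨ ¬D ∨ ¬U) only ¬B is left, so B = False.
In (¬D ∨ ¬Q ∨ ¬U) only ¬Q is left, so Q = False.
In (¬D ∨ M ∨ ¬U) only M is left, so M = True.
In (¬H ∨ K) only ¬H is left, so H = False.
In (B ∨ ¬V) only ¬V is left, so V = False.
All clauses satisfied.

A: False, M: True, V: False, N: False, Q: False, U: True, D: True, K: False, H: False, B: False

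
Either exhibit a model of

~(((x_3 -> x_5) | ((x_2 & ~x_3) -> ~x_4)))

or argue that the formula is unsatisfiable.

Unsatisfiable — no assignment works.

Case x_3 = True: the formula becomes ~((x_5 | True)) = False.
Case x_3 = False: the formula becomes ~((True | (x_2 -> ~x_4))) = False.
Both cases fail — unsatisfiable.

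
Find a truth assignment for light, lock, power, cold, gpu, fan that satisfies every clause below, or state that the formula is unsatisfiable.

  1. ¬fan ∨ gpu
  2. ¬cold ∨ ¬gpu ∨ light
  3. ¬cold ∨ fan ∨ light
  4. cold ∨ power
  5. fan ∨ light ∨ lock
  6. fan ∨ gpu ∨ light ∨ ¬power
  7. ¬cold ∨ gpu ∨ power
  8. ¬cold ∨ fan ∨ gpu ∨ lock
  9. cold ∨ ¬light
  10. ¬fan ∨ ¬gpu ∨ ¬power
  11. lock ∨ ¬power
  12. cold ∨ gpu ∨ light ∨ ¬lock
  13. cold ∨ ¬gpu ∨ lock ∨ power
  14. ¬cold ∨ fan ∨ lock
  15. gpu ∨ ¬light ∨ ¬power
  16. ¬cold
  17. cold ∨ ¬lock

Unsatisfiable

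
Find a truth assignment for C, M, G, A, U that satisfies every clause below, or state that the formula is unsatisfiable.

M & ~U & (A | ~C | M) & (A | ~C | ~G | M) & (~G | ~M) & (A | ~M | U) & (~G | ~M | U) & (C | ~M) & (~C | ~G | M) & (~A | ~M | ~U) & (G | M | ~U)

C = True; M = True; G = False; A = True; U = False

Unit clause (M) forces M = True.
Unit clause (~U) forces U = False.
In (~G | ~M) only ~G is left, so G = False.
In (A | ~M | U) only A is left, so A = True.
In (C | ~M) only C is left, so C = True.
All clauses satisfied.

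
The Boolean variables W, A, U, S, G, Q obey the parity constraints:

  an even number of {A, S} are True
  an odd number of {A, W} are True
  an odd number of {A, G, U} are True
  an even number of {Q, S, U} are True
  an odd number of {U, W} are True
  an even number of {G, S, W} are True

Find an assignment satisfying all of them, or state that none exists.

W=T; A=F; U=F; S=F; G=T; Q=F

{A, S}: 0 true → even ✓
{A, W}: 1 true → odd ✓
{A, G, U}: 1 true → odd ✓
{Q, S, U}: 0 true → even ✓
{U, W}: 1 true → odd ✓
{G, S, W}: 2 true → even ✓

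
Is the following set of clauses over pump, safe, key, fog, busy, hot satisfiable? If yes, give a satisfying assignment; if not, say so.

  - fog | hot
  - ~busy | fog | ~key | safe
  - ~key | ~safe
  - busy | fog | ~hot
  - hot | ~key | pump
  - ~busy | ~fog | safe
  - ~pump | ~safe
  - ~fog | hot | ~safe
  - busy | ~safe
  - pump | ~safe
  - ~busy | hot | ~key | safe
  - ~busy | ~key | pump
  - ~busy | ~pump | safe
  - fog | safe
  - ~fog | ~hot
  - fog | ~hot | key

pump=F, safe=F, key=F, fog=T, busy=F, hot=F

Set pump = False.
  then (pump | ~safe) forces safe = False.
  then (fog | safe) forces fog = True.
  then (~fog | ~hot) forces hot = False.
  then (hot | ~key | pump) forces key = False.
  then (~busy | ~fog | safe) forces busy = False.
All clauses satisfied.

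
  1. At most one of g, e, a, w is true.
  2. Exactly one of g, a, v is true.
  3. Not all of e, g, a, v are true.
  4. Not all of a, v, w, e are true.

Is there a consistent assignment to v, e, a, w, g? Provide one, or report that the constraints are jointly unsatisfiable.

v=F, e=F, a=T, w=F, g=F

  (1) {g, e, a, w}: 1 true — at most one ✓
  (2) {g, a, v}: 1 true — exactly one ✓
  (3) {e, g, a, v}: 1/4 true — not all ✓
  (4) {a, v, w, e}: 1/4 true — not all ✓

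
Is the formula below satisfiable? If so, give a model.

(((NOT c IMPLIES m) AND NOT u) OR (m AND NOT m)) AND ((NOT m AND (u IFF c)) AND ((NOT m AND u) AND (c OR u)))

The formula is unsatisfiable.

Case u = True: the formula simplifies to (m AND NOT m) AND ((NOT m AND c) AND NOT m).
  m = True: the conjunct NOT m is False.
  m = False: the conjunct m is False.
Case u = False: the conjunct u is False.
Both cases fail — unsatisfiable.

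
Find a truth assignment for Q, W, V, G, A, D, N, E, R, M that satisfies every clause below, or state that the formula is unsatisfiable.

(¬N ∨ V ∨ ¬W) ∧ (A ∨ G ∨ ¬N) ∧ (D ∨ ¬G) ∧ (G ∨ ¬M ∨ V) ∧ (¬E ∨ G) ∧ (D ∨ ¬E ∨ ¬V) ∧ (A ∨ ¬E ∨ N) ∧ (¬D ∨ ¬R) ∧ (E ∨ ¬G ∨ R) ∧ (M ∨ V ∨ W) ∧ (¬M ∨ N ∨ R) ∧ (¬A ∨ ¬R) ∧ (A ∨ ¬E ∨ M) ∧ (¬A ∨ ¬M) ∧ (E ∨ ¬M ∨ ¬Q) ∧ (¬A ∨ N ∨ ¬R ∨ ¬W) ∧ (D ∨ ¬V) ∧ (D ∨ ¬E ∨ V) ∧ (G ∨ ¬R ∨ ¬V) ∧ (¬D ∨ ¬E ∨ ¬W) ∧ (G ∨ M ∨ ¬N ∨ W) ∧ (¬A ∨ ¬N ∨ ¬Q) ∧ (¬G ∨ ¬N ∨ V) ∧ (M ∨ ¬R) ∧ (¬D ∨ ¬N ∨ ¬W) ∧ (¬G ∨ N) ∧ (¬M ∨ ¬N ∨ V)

Set Q = False.
Set W = True.
Set V = False.
  then (¬N ∨ V ∨ ¬W) forces N = False.
  then (¬G ∨ N) forces G = False.
  then (G ∨ ¬M ∨ V) forces M = False.
  then (¬E ∨ G) forces E = False.
  then (M ∨ ¬R) forces R = False.
Set A = True.
Set D = False.
All clauses satisfied.

Q: False, W: True, V: False, G: False, A: True, D: False, N: False, E: False, R: False, M: False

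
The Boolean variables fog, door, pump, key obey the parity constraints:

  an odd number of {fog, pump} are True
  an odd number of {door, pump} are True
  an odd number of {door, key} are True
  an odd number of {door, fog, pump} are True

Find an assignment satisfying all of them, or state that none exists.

fog = False, door = False, pump = True, key = True

{fog, pump}: 1 true → odd ✓
{door, pump}: 1 true → odd ✓
{door, key}: 1 true → odd ✓
{door, fog, pump}: 1 true → odd ✓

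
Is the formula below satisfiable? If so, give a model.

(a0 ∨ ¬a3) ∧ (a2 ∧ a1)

a0: False; a1: True; a2: True; a3: False

  a0 ∨ ¬a3 = True
    ¬a3 = True
  a2 ∧ a1 = True
Both conjuncts True, so the formula holds.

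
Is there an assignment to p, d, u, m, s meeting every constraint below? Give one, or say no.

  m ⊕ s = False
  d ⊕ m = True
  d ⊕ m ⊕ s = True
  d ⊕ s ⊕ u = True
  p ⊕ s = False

p=F, d=T, u=F, m=F, s=F

m ⊕ s = F ⊕ F = False ✓
d ⊕ m = T ⊕ F = True ✓
d ⊕ m ⊕ s = T ⊕ F ⊕ F = True ✓
d ⊕ s ⊕ u = T ⊕ F ⊕ F = True ✓
p ⊕ s = F ⊕ F = False ✓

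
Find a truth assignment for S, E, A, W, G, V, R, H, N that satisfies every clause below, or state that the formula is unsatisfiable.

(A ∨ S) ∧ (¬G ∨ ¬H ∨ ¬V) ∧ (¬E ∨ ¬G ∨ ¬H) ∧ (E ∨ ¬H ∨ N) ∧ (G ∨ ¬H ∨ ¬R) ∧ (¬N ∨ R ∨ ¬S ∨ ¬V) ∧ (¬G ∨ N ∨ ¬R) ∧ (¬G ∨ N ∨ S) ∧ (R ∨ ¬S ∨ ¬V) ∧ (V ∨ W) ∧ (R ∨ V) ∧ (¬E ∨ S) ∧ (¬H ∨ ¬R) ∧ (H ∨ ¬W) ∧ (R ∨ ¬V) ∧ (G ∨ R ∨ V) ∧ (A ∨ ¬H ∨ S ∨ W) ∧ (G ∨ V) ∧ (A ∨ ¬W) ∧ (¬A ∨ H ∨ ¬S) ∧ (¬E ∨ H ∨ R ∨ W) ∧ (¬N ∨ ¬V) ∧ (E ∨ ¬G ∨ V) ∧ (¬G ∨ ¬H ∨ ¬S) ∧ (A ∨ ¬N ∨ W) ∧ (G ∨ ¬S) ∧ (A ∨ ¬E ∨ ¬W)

Set S = False.
  then (A ∨ S) forces A = True.
  then (¬E ∨ S) forces E = False.
Try W = True:
  (H ∨ ¬W) forces H = True.
  (E ∨ ¬H ∨ N) forces N = True.
  (¬H ∨ ¬R) forces R = False.
  (R ∨ V) forces V = True.
  clause (R ∨ ¬V) is falsified — backtrack.
So W = False.
  then (V ∨ W) forces V = True.
  then (R ∨ ¬V) forces R = True.
  then (¬N ∨ ¬V) forces N = False.
  then (E ∨ ¬H ∨ N) forces H = False.
  then (¬G ∨ N ∨ ¬R) forces G = False.
All clauses satisfied.

S: False, E: False, A: True, W: False, G: False, V: True, R: True, H: False, N: False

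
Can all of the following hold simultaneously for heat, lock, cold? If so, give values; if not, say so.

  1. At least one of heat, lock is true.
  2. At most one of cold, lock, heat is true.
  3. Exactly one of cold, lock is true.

heat = False; lock = True; cold = False

  (1) {heat, lock}: 1 true — at least one ✓
  (2) {cold, lock, heat}: 1 true — at most one ✓
  (3) {cold, lock}: 1 true — exactly one ✓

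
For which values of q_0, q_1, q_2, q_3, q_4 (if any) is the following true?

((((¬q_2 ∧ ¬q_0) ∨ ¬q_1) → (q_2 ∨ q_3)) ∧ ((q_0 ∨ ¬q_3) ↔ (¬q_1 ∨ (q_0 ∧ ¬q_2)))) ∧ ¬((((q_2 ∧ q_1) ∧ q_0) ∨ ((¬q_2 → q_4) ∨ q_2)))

q_0: True, q_1: True, q_2: False, q_3: False, q_4: False

  (((¬q_2 ∧ ¬q_0) ∨ ¬q_1) → (q_2 ∨ q_3)) ∧ ((q_0 ∨ ¬q_3) ↔ (¬q_1 ∨ (q_0 ∧ ¬q_2))) = True
    ((¬q_2 ∧ ¬q_0) ∨ ¬q_1) → (q_2 ∨ q_3) = True
      (¬q_2 ∧ ¬q_0) ∨ ¬q_1 = False
        ¬q_2 ∧ ¬q_0 = False
          ¬q_2 = True
          ¬q_0 = False
        ¬q_1 = False
      q_2 ∨ q_3 = False
    (q_0 ∨ ¬q_3) ↔ (¬q_1 ∨ (q_0 ∧ ¬q_2)) = True
      q_0 ∨ ¬q_3 = True
        ¬q_3 = True
      ¬q_1 ∨ (q_0 ∧ ¬q_2) = True
        ¬q_1 = False
        q_0 ∧ ¬q_2 = True
          ¬q_2 = True
  ¬((((q_2 ∧ q_1) ∧ q_0) ∨ ((¬q_2 → q_4) ∨ q_2))) = True
    ((q_2 ∧ q_1) ∧ q_0) ∨ ((¬q_2 → q_4) ∨ q_2) = False
      (q_2 ∧ q_1) ∧ q_0 = False
        q_2 ∧ q_1 = False
      (¬q_2 → q_4) ∨ q_2 = False
        ¬q_2 → q_4 = False
          ¬q_2 = True
Both conjuncts True, so the formula holds.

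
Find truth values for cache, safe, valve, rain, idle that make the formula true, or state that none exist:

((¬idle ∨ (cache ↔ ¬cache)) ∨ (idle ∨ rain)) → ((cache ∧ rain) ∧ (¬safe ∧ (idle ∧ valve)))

cache = True; safe = False; valve = True; rain = True; idle = True

  ((¬idle ∨ (cache ↔ ¬cache)) ∨ (idle ∨ rain)) → ((cache ∧ rain) ∧ (¬safe ∧ (idle ∧ valve))) = True
    (¬idle ∨ (cache ↔ ¬cache)) ∨ (idle ∨ rain) = True
      ¬idle ∨ (cache ↔ ¬cache) = False
        ¬idle = False
        cache ↔ ¬cache = False
          ¬cache = False
      idle ∨ rain = True
    (cache ∧ rain) ∧ (¬safe ∧ (idle ∧ valve)) = True
      cache ∧ rain = True
      ¬safe ∧ (idle ∧ valve) = True
        ¬safe = True
        idle ∧ valve = True
The formula evaluates to True.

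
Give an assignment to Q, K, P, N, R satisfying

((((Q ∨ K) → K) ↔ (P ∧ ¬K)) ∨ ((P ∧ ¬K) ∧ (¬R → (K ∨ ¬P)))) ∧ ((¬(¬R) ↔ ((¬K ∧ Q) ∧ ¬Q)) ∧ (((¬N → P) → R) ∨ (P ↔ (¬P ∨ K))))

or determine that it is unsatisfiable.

Q = True, K = False, P = False, N = False, R = False

  (((Q ∨ K) → K) ↔ (P ∧ ¬K)) ∨ ((P ∧ ¬K) ∧ (¬R → (K ∨ ¬P))) = True
    ((Q ∨ K) → K) ↔ (P ∧ ¬K) = True
      (Q ∨ K) → K = False
        Q ∨ K = True
      P ∧ ¬K = False
        ¬K = True
    (P ∧ ¬K) ∧ (¬R → (K ∨ ¬P)) = False
      P ∧ ¬K = False
        ¬K = True
      ¬R → (K ∨ ¬P) = True
        ¬R = True
        K ∨ ¬P = True
          ¬P = True
  (¬(¬R) ↔ ((¬K ∧ Q) ∧ ¬Q)) ∧ (((¬N → P) → R) ∨ (P ↔ (¬P ∨ K))) = True
    ¬(¬R) ↔ ((¬K ∧ Q) ∧ ¬Q) = True
      ¬(¬R) = False
        ¬R = True
      (¬K ∧ Q) ∧ ¬Q = False
        ¬K ∧ Q = True
          ¬K = True
        ¬Q = False
    ((¬N → P) → R) ∨ (P ↔ (¬P ∨ K)) = True
      (¬N → P) → R = True
        ¬N → P = False
          ¬N = True
      P ↔ (¬P ∨ K) = False
        ¬P ∨ K = True
          ¬P = True
Both conjuncts True, so the formula holds.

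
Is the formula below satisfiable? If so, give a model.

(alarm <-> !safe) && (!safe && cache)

alarm: True, safe: False, cache: True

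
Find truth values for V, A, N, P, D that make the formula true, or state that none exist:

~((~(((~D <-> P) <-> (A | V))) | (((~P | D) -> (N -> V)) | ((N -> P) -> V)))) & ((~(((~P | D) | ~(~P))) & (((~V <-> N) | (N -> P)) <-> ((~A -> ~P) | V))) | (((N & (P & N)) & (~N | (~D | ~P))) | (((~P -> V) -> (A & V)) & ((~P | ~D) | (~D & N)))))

Case P = True: the formula simplifies to ~((~((~D <-> (A | V))) | ((D -> (N -> V)) | V))) & (((N & N) & (~N | ~D)) | ((A & V) & (~D | (~D & N)))).
  D = True: simplifies to ~((~(~((A | V))) | ((N -> V) | V))) & ((N & N) & ~N).
    N = True: the conjunct ~N is False.
    N = False: the conjunct ~((~(~((A | V))) | ((N -> V) | V))) becomes ~((~(~((A | V))) | True)) = False.
  D = False: the conjunct ~((~((~D <-> (A | V))) | ((D -> (N -> V)) | V))) becomes ~((~((A | V)) | True)) = False.
Case P = False: the formula simplifies to ~((~((D <-> (A | V))) | ((N -> V) | (~N -> V)))) & (V -> (A & V)).
  N = True: the conjunct ~((~((D <-> (A | V))) | ((N -> V) | (~N -> V)))) becomes ~((~((D <-> (A | V))) | True)) = False.
  N = False: the conjunct ~((~((D <-> (A | V))) | ((N -> V) | (~N -> V)))) becomes ~((~((D <-> (A | V))) | True)) = False.
Both cases fail — unsatisfiable.

Unsatisfiable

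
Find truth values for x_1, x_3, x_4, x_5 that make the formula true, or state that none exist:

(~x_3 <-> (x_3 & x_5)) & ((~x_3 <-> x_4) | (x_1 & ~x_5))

x_1: True, x_3: True, x_4: False, x_5: False

  ~x_3 <-> (x_3 & x_5) = True
    ~x_3 = False
    x_3 & x_5 = False
  (~x_3 <-> x_4) | (x_1 & ~x_5) = True
    ~x_3 <-> x_4 = True
      ~x_3 = False
    x_1 & ~x_5 = True
      ~x_5 = True
Both conjuncts True, so the formula holds.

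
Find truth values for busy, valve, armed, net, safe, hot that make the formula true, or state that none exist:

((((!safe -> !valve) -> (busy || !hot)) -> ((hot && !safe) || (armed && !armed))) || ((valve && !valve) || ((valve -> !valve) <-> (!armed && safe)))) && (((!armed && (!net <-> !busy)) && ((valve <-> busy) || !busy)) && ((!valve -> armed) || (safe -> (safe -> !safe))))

busy: False; valve: True; armed: False; net: False; safe: True; hot: True

  (((!safe -> !valve) -> (busy || !hot)) -> ((hot && !safe) || (armed && !armed))) || ((valve && !valve) || ((valve -> !valve) <-> (!armed && safe))) = True
    ((!safe -> !valve) -> (busy || !hot)) -> ((hot && !safe) || (armed && !armed)) = True
      (!safe -> !valve) -> (busy || !hot) = False
        !safe -> !valve = True
          !safe = False
          !valve = False
        busy || !hot = False
          !hot = False
      (hot && !safe) || (armed && !armed) = False
        hot && !safe = False
          !safe = False
        armed && !armed = False
          !armed = True
    (valve && !valve) || ((valve -> !valve) <-> (!armed && safe)) = False
      valve && !valve = False
        !valve = False
      (valve -> !valve) <-> (!armed && safe) = False
        valve -> !valve = False
          !valve = False
        !armed && safe = True
          !armed = True
  ((!armed && (!net <-> !busy)) && ((valve <-> busy) || !busy)) && ((!valve -> armed) || (safe -> (safe -> !safe))) = True
    (!armed && (!net <-> !busy)) && ((valve <-> busy) || !busy) = True
      !armed && (!net <-> !busy) = True
        !armed = True
        !net <-> !busy = True
          !net = True
          !busy = True
      (valve <-> busy) || !busy = True
        valve <-> busy = False
        !busy = True
    (!valve -> armed) || (safe -> (safe -> !safe)) = True
      !valve -> armed = True
        !valve = False
      safe -> (safe -> !safe) = False
        safe -> !safe = False
          !safe = False
Both conjuncts True, so the formula holds.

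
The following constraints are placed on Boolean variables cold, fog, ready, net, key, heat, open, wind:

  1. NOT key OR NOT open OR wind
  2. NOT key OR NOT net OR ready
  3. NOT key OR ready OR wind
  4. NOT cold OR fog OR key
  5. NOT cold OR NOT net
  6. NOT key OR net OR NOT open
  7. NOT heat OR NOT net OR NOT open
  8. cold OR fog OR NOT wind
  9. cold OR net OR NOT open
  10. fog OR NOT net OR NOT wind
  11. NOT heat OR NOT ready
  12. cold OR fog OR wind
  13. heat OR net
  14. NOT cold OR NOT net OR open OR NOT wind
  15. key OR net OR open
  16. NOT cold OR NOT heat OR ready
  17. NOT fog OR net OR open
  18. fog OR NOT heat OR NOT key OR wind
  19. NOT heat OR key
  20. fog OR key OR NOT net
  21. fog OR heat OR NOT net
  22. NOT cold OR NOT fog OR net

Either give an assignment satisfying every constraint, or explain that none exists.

cold: False, fog: True, ready: True, net: True, key: True, heat: False, open: False, wind: False

Try cold = True:
  (NOT cold OR NOT net) forces net = False.
  (heat OR net) forces heat = True.
  (NOT heat OR NOT ready) forces ready = False.
  clause (NOT cold OR NOT heat OR ready) is falsified — backtrack.
So cold = False.
Set fog = True.
Set ready = True.
  then (NOT heat OR NOT ready) forces heat = False.
  then (heat OR net) forces net = True.
Set key = True.
Set open = False.
Set wind = False.
All clauses satisfied.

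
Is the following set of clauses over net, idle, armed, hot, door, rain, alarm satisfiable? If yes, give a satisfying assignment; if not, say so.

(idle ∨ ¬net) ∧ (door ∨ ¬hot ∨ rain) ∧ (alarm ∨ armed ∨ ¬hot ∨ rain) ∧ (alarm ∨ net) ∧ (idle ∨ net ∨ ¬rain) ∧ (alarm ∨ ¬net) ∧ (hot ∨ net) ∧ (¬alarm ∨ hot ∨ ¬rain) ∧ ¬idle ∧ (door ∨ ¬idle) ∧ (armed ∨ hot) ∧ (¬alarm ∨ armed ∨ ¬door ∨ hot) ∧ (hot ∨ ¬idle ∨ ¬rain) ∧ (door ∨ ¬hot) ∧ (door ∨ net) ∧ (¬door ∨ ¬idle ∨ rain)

Unit clause (¬idle) forces idle = False.
In (idle ∨ ¬net) only ¬net is left, so net = False.
In (alarm ∨ net) only alarm is left, so alarm = True.
In (idle ∨ net ∨ ¬rain) only ¬rain is left, so rain = False.
In (hot ∨ net) only hot is left, so hot = True.
In (door ∨ ¬hot) only door is left, so door = True.
Set armed = True.
All clauses satisfied.

net = False, idle = False, armed = True, hot = True, door = True, rain = False, alarm = True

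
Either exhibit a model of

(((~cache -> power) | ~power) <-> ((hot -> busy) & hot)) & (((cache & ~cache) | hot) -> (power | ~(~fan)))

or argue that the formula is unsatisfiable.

fan=F; busy=T; hot=T; power=T; cache=F

  ((~cache -> power) | ~power) <-> ((hot -> busy) & hot) = True
    (~cache -> power) | ~power = True
      ~cache -> power = True
        ~cache = True
      ~power = False
    (hot -> busy) & hot = True
      hot -> busy = True
  ((cache & ~cache) | hot) -> (power | ~(~fan)) = True
    (cache & ~cache) | hot = True
      cache & ~cache = False
        ~cache = True
    power | ~(~fan) = True
      ~(~fan) = False
        ~fan = True
Both conjuncts True, so the formula holds.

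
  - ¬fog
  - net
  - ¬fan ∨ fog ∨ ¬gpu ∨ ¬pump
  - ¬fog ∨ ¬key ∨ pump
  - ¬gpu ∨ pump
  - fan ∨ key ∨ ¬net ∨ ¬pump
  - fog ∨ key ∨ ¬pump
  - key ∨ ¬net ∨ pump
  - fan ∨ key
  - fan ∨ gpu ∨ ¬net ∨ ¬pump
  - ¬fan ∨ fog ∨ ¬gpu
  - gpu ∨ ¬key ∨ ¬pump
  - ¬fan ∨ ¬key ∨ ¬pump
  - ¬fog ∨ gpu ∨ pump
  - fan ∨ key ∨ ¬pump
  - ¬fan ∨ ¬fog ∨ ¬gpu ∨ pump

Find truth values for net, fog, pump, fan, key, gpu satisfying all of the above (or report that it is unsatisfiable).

net = True; fog = False; pump = False; fan = True; key = True; gpu = False

Unit clause (¬fog) forces fog = False.
Unit clause (net) forces net = True.
Set pump = False.
  then (¬gpu ∨ pump) forces gpu = False.
  then (key ∨ ¬net ∨ pump) forces key = True.
Set fan = True.
All clauses satisfied.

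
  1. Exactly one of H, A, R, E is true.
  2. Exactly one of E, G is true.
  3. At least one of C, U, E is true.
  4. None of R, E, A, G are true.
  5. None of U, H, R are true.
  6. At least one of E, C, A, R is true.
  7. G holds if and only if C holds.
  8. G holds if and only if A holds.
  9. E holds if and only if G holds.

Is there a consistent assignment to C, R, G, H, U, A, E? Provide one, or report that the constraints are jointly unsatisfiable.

Unsatisfiable — no assignment works.

Case G = True:
  Constraint (4) is violated (G=T) — contradiction.
Case G = False:
  (2) with G=F forces E = True.
  Constraint (4) is violated (E=T) — contradiction.
Both cases fail — unsatisfiable.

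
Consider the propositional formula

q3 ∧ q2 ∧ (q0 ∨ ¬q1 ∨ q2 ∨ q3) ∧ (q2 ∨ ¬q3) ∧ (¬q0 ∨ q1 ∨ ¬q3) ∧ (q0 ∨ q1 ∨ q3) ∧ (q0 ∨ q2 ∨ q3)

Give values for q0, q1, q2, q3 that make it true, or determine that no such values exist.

Unit clause (q3) forces q3 = True.
Unit clause (q2) forces q2 = True.
Set q0 = False.
Set q1 = True.
Check each clause:
  (q3): q3 holds.
  (q2): q2 holds.
  (q0 ∨ ¬q1 ∨ q2 ∨ q3): q2 holds.
  (q2 ∨ ¬q3): q2 holds.
  (¬q0 ∨ q1 ∨ ¬q3): ¬q0 holds.
  (q0 ∨ q1 ∨ q3): q1 holds.
  (q0 ∨ q2 ∨ q3): q2 holds.
All clauses satisfied.

q0 = False, q1 = True, q2 = True, q3 = True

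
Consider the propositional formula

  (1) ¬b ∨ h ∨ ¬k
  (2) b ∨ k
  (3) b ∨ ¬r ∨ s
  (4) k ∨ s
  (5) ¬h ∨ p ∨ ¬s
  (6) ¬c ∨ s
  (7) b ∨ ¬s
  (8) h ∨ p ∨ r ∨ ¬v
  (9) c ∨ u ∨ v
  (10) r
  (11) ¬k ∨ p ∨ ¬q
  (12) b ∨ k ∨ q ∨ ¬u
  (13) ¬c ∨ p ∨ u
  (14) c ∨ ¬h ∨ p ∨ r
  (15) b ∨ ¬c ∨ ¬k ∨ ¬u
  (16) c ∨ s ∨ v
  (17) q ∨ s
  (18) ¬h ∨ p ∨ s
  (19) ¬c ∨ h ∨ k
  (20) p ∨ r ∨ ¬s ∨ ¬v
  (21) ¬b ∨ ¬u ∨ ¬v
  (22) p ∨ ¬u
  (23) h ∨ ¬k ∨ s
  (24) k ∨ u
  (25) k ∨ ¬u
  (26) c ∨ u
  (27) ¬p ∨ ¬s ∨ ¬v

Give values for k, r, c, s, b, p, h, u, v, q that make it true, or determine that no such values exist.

Unit clause (r) forces r = True.
Set k = True.
Set c = True.
  then (¬c ∨ s) forces s = True.
  then (b ∨ ¬s) forces b = True.
  then (¬b ∨ h ∨ ¬k) forces h = True.
  then (¬h ∨ p ∨ ¬s) forces p = True.
  then (¬p ∨ ¬s ∨ ¬v) forces v = False.
Set u = False.
Set q = False.
All clauses satisfied.

k = True, r = True, c = True, s = True, b = True, p = True, h = True, u = False, v = False, q = False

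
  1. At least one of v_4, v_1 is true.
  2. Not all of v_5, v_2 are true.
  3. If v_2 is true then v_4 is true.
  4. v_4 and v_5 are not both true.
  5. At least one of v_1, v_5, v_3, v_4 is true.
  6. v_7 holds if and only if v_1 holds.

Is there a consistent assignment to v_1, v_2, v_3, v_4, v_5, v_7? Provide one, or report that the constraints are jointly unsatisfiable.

v_1 = True; v_2 = False; v_3 = True; v_4 = True; v_5 = False; v_7 = True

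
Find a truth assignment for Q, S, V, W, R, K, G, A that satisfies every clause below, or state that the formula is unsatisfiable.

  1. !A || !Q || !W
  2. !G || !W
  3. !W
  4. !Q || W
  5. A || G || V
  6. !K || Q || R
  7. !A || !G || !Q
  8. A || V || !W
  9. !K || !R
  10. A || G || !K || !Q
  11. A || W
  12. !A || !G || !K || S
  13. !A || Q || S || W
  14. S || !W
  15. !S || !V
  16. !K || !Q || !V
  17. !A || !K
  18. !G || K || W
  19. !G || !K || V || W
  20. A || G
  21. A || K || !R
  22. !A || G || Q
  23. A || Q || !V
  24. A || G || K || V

Case W = True:
  Clause (!W) is falsified — contradiction.
Case W = False:
  (!Q || W) forces Q = False.
  (A || W) forces A = True.
  (!A || Q || S || W) forces S = True.
  (!S || !V) forces V = False.
  (!A || !K) forces K = False.
  (!G || K || W) forces G = False.
  Clause (!A || G || Q) is falsified — contradiction.
Both cases fail, so the formula is unsatisfiable.

UNSATISFIABLE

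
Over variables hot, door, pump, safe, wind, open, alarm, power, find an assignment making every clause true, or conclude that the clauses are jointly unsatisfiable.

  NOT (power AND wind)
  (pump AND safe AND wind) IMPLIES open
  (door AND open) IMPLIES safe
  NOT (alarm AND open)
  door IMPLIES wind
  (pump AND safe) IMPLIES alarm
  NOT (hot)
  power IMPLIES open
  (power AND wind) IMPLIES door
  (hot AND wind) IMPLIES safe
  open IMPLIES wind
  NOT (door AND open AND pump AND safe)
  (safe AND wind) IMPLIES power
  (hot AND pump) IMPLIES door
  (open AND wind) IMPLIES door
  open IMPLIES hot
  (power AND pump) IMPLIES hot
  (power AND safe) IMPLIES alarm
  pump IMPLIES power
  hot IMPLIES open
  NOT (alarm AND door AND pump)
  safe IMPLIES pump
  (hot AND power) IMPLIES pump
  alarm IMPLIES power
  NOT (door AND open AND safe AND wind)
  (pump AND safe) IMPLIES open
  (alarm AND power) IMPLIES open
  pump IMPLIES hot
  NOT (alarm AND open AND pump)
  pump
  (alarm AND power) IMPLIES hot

No satisfying assignment exists.

Case hot = True:
  Clause (NOT hot) is falsified — contradiction.
Case hot = False:
  (pump) forces pump = True.
  Clause (hot OR NOT pump) is falsified — contradiction.
Both cases fail, so the formula is unsatisfiable.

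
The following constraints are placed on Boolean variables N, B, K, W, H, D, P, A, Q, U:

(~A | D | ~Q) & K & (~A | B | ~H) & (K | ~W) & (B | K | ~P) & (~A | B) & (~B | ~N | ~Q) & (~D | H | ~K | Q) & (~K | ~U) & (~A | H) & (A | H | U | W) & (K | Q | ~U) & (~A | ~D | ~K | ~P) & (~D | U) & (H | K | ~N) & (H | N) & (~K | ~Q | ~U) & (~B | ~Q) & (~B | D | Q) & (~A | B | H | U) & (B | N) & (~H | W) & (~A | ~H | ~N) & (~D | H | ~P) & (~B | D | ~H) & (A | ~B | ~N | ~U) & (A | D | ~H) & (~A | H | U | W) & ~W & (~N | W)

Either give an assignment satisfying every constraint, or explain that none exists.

Case K = True:
  (~K | ~U) forces U = False.
  (~D | U) forces D = False.
  (~W) forces W = False.
  (~H | W) forces H = False.
  (~A | H) forces A = False.
  Clause (A | H | U | W) is falsified — contradiction.
Case K = False:
  Clause (K) is falsified — contradiction.
Both cases fail, so the formula is unsatisfiable.

Unsatisfiable — no assignment works.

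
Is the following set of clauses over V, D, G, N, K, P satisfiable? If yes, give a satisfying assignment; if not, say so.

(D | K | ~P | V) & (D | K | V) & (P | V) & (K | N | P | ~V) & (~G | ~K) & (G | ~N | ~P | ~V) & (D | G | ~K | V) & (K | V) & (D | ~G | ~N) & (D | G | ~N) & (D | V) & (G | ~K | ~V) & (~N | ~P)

V = True, D = True, G = False, N = True, K = False, P = False

Set V = True.
Set D = True.
Set G = False.
  then (G | ~K | ~V) forces K = False.
Set N = True.
  then (G | ~N | ~P | ~V) forces P = False.
All clauses satisfied.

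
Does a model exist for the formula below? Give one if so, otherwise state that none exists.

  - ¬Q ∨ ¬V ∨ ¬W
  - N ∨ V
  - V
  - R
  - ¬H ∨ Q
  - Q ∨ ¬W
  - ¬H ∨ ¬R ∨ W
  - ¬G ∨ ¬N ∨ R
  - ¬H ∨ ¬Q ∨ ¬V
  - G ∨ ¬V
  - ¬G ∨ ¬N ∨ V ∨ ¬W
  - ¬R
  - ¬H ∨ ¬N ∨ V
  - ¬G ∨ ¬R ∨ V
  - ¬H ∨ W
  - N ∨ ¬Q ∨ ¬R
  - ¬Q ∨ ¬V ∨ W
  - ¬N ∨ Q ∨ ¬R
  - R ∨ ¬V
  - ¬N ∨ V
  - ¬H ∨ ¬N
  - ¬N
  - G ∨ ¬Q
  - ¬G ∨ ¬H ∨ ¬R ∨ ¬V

Case R = True:
  Clause (¬R) is falsified — contradiction.
Case R = False:
  Clause (R) is falsified — contradiction.
Both cases fail, so the formula is unsatisfiable.

Unsatisfiable — no assignment works.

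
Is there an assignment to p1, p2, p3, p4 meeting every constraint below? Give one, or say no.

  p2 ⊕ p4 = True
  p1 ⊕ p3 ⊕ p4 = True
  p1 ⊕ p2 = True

p1: True; p2: False; p3: True; p4: True

p2 ⊕ p4 = F ⊕ T = True ✓
p1 ⊕ p3 ⊕ p4 = T ⊕ T ⊕ T = True ✓
p1 ⊕ p2 = T ⊕ F = True ✓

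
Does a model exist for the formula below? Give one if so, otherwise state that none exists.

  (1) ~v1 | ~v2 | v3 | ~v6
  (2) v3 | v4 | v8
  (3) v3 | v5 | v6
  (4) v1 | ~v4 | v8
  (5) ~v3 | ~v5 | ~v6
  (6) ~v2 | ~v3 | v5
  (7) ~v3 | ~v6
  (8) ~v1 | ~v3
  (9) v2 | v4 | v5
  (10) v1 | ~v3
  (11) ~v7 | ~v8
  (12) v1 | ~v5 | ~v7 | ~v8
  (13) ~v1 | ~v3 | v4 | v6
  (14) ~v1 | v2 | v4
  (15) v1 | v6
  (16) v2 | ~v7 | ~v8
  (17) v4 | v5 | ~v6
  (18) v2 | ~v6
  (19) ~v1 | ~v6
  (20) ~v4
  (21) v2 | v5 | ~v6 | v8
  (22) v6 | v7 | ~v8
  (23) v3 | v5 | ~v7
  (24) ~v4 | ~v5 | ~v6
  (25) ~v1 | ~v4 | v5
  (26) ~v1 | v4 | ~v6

Unit clause (~v4) forces v4 = False.
Set v1 = False.
  then (v1 | ~v3) forces v3 = False.
  then (v1 | v6) forces v6 = True.
  then (v4 | v5 | ~v6) forces v5 = True.
  then (v2 | ~v6) forces v2 = True.
  then (v3 | v4 | v8) forces v8 = True.
  then (~v7 | ~v8) forces v7 = False.
All clauses satisfied.

v1 = False; v2 = True; v3 = False; v4 = False; v5 = True; v6 = True; v7 = False; v8 = True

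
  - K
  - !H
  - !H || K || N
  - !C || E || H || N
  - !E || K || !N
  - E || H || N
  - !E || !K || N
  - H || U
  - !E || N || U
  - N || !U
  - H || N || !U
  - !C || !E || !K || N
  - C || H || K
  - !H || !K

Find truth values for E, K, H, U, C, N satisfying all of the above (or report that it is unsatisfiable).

E=F; K=T; H=F; U=T; C=T; N=T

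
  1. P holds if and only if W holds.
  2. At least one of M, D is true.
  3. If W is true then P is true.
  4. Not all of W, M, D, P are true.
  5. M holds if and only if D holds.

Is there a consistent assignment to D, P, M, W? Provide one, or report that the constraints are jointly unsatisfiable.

D = True, P = False, M = True, W = False

  (1) P=F, W=F — same ✓
  (2) {M, D}: 2 true — at least one ✓
  (3) W=F ⇒ P: vacuous ✓
  (4) {W, M, D, P}: 2/4 true — not all ✓
  (5) M=T, D=T — same ✓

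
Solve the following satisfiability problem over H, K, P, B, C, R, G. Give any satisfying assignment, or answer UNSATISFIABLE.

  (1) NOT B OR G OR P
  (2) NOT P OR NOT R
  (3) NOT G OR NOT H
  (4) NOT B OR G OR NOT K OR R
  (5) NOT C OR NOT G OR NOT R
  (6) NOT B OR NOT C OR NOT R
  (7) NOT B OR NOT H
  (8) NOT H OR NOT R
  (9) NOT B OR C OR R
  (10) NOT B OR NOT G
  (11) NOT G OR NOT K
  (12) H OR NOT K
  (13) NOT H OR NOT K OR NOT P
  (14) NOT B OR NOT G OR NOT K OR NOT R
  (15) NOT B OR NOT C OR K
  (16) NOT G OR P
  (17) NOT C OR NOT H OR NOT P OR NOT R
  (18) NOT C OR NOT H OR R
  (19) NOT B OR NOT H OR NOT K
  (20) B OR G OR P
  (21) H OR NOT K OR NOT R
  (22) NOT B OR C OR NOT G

H=T; K=F; P=T; B=F; C=F; R=F; G=F

Set H = True.
  then (NOT G OR NOT H) forces G = False.
  then (NOT B OR NOT H) forces B = False.
  then (NOT H OR NOT R) forces R = False.
  then (NOT C OR NOT H OR R) forces C = False.
  then (B OR G OR P) forces P = True.
  then (NOT H OR NOT K OR NOT P) forces K = False.
All clauses satisfied.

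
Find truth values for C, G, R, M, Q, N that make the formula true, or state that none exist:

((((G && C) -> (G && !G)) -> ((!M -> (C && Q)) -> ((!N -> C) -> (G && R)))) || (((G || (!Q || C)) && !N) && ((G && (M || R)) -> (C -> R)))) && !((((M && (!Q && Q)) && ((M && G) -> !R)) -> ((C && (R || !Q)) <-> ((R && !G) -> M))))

The conjunct !((((M && (!Q && Q)) && ((M && G) -> !R)) -> ((C && (R || !Q)) <-> ((R && !G) -> M)))) is unsatisfiable on its own:
  Q = True: this becomes !((False -> ((C && R) <-> ((R && !G) -> M)))) = False.
  Q = False: this becomes !((False -> (C <-> ((R && !G) -> M)))) = False.
So the whole conjunction is unsatisfiable.

Unsatisfiable — no assignment works.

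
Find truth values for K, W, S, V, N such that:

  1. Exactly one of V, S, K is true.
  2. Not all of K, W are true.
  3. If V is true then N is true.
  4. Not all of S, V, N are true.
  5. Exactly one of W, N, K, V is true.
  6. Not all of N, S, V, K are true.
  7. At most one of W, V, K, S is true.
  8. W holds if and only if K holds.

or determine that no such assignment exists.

K = False; W = False; S = True; V = False; N = True

  (1) {V, S, K}: 1 true — exactly one ✓
  (2) {K, W}: 0/2 true — not all ✓
  (3) V=F ⇒ N: vacuous ✓
  (4) {S, V, N}: 2/3 true — not all ✓
  (5) {W, N, K, V}: 1 true — exactly one ✓
  (6) {N, S, V, K}: 2/4 true — not all ✓
  (7) {W, V, K, S}: 1 true — at most one ✓
  (8) W=F, K=F — same ✓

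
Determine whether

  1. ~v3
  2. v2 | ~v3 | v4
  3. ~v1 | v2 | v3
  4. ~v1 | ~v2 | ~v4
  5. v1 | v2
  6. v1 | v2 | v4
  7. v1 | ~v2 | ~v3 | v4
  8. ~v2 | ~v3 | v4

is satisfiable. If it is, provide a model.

Unit clause (~v3) forces v3 = False.
Set v1 = False.
  then (v1 | v2) forces v2 = True.
Set v4 = True.
All clauses satisfied.

v1 = False, v2 = True, v3 = False, v4 = True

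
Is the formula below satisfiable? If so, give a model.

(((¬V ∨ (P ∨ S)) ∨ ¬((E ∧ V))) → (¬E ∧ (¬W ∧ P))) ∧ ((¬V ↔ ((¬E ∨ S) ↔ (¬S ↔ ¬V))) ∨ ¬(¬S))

V=T; P=T; E=F; W=F; S=T

  ((¬V ∨ (P ∨ S)) ∨ ¬((E ∧ V))) → (¬E ∧ (¬W ∧ P)) = True
    (¬V ∨ (P ∨ S)) ∨ ¬((E ∧ V)) = True
      ¬V ∨ (P ∨ S) = True
        ¬V = False
        P ∨ S = True
      ¬((E ∧ V)) = True
        E ∧ V = False
    ¬E ∧ (¬W ∧ P) = True
      ¬E = True
      ¬W ∧ P = True
        ¬W = True
  (¬V ↔ ((¬E ∨ S) ↔ (¬S ↔ ¬V))) ∨ ¬(¬S) = True
    ¬V ↔ ((¬E ∨ S) ↔ (¬S ↔ ¬V)) = False
      ¬V = False
      (¬E ∨ S) ↔ (¬S ↔ ¬V) = True
        ¬E ∨ S = True
          ¬E = True
        ¬S ↔ ¬V = True
          ¬S = False
          ¬V = False
    ¬(¬S) = True
      ¬S = False
Both conjuncts True, so the formula holds.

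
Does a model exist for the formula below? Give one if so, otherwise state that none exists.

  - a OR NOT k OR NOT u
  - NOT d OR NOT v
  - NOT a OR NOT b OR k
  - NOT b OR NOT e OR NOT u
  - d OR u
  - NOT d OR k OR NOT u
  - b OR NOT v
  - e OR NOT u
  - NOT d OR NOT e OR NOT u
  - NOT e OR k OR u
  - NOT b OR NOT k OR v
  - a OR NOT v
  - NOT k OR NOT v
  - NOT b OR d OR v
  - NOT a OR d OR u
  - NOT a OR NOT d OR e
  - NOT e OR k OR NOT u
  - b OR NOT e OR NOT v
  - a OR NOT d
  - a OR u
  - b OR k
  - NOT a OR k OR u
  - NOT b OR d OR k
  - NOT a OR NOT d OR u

b = False; v = False; u = True; a = True; k = True; e = True; d = False

Set b = False.
  then (b OR NOT v) forces v = False.
  then (b OR k) forces k = True.
Set u = True.
  then (a OR NOT k OR NOT u) forces a = True.
  then (e OR NOT u) forces e = True.
  then (NOT d OR NOT e OR NOT u) forces d = False.
All clauses satisfied.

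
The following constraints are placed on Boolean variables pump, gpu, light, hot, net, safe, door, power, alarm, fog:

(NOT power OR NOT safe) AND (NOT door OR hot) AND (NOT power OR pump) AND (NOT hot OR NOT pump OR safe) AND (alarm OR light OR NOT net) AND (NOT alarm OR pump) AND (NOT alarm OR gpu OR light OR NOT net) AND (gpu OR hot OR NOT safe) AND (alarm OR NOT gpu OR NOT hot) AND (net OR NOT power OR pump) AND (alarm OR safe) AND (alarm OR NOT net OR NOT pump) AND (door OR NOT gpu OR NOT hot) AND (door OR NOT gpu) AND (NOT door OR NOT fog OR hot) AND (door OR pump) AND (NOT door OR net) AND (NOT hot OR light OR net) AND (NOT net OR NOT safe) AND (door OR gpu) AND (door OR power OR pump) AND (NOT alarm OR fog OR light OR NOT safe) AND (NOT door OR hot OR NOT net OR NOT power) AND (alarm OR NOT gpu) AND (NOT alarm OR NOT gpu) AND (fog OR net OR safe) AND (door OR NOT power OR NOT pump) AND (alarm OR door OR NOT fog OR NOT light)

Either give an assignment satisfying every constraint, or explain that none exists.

Case door = True:
  (NOT door OR hot) forces hot = True.
  (NOT door OR net) forces net = True.
  (NOT net OR NOT safe) forces safe = False.
  (NOT hot OR NOT pump OR safe) forces pump = False.
  (NOT power OR pump) forces power = False.
  (NOT alarm OR pump) forces alarm = False.
  Clause (alarm OR safe) is falsified — contradiction.
Case door = False:
  (door OR NOT gpu) forces gpu = False.
  Clause (door OR gpu) is falsified — contradiction.
Both cases fail, so the formula is unsatisfiable.

No satisfying assignment exists.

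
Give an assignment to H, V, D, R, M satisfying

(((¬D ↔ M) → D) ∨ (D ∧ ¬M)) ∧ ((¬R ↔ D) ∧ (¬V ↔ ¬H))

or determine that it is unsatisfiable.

H = True; V = True; D = True; R = False; M = False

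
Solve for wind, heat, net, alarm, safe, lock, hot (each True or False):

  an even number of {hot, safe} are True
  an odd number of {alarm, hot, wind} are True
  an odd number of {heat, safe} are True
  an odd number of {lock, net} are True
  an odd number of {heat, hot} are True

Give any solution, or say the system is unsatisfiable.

wind: False, heat: True, net: False, alarm: True, safe: False, lock: True, hot: False

{hot, safe}: 0 true → even ✓
{alarm, hot, wind}: 1 true → odd ✓
{heat, safe}: 1 true → odd ✓
{lock, net}: 1 true → odd ✓
{heat, hot}: 1 true → odd ✓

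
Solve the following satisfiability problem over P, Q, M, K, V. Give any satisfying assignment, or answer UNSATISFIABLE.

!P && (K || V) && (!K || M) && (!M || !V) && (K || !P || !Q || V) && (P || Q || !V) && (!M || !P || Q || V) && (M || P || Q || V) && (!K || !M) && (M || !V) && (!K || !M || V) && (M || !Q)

The formula is unsatisfiable.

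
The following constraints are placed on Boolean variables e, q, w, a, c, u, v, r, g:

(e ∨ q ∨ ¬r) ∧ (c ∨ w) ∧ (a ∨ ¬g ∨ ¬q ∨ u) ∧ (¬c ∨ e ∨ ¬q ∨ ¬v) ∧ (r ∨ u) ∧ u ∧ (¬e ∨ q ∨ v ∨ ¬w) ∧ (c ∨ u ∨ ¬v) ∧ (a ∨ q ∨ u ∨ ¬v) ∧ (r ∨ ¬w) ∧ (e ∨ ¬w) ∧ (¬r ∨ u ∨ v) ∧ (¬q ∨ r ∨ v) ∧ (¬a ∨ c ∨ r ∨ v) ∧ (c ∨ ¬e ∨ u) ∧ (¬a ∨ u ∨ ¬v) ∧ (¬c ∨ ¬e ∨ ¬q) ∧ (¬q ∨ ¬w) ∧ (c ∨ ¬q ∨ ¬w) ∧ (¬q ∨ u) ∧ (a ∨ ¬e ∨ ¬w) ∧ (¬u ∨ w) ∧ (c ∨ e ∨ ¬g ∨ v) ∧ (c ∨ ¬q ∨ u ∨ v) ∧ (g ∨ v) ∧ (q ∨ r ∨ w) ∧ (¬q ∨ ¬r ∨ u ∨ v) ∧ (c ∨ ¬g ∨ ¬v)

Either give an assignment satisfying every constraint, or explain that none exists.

e = True, q = False, w = True, a = True, c = True, u = True, v = True, r = True, g = False

Unit clause (u) forces u = True.
In (¬u ∨ w) only w is left, so w = True.
In (r ∨ ¬w) only r is left, so r = True.
In (e ∨ ¬w) only e is left, so e = True.
In (¬q ∨ ¬w) only ¬q is left, so q = False.
In (a ∨ ¬e ∨ ¬w) only a is left, so a = True.
In (¬e ∨ q ∨ v ∨ ¬w) only v is left, so v = True.
Set c = True.
Set g = False.
All clauses satisfied.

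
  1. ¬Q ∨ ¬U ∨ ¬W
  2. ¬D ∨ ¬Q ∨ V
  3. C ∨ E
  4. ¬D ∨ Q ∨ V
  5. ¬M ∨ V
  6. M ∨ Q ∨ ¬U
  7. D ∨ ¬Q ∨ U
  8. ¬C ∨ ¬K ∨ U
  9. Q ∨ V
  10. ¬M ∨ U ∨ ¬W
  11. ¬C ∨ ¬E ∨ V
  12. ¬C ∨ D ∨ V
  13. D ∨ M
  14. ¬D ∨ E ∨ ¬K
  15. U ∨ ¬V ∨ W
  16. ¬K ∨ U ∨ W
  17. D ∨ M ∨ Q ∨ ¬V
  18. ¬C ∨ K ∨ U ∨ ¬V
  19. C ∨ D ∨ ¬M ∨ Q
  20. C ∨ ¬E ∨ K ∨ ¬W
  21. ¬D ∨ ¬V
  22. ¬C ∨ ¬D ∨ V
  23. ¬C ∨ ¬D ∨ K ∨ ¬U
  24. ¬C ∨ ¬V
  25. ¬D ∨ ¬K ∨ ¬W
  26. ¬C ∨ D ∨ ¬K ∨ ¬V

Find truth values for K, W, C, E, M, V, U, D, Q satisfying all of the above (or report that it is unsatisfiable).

K = False, W = False, C = False, E = True, M = True, V = True, U = True, D = False, Q = True

Set K = False.
Set W = False.
Set C = False.
  then (C ∨ E) forces E = True.
Try M = False:
  (D ∨ M) forces D = True.
  (¬D ∨ ¬V) forces V = False.
  (¬D ∨ ¬Q ∨ V) forces Q = False.
  clause (¬D ∨ Q ∨ V) is falsified — backtrack.
So M = True.
  then (¬M ∨ V) forces V = True.
  then (U ∨ ¬V ∨ W) forces U = True.
  then (¬D ∨ ¬V) forces D = False.
  then (C ∨ D ∨ ¬M ∨ Q) forces Q = True.
All clauses satisfied.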